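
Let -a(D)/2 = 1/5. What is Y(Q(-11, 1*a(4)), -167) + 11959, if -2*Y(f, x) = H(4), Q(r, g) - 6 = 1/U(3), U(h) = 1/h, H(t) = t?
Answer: 11957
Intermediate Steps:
a(D) = -2/5
Q(r, g) = 9 (Q(r, g) = 6 + 1/(1/3) = 6 + 3 = 9)
Y(f, x) = -2 (Y(f, x) = -1/2*4 = -2)
Y(Q(-11, 1*a(4)), -167) + 11959 = -2 + 11959 = 11957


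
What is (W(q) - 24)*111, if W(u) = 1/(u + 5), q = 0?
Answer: -13209/5 ≈ -2641.8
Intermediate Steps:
W(u) = 1/(5 + u)
(W(q) - 24)*111 = (1/(5 + 0) - 24)*111 = (1/5 - 24)*111 = (⅕ - 24)*111 = -119/5*111 = -13209/5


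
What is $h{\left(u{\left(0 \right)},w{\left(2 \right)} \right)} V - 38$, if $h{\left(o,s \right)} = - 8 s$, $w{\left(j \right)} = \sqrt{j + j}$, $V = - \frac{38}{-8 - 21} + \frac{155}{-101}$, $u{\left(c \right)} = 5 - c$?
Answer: $- \frac{100790}{2929} \approx -34.411$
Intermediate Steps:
$V = - \frac{657}{2929}$ ($V = - \frac{38}{-29} + 155 \left(- \frac{1}{101}\right) = \left(-38\right) \left(- \frac{1}{29}\right) - \frac{155}{101} = \frac{38}{29} - \frac{155}{101} = - \frac{657}{2929} \approx -0.22431$)
$w{\left(j \right)} = \sqrt{2} \sqrt{j}$ ($w{\left(j \right)} = \sqrt{2 j} = \sqrt{2} \sqrt{j}$)
$h{\left(u{\left(0 \right)},w{\left(2 \right)} \right)} V - 38 = - 8 \sqrt{2} \sqrt{2} \left(- \frac{657}{2929}\right) - 38 = \left(-8\right) 2 \left(- \frac{657}{2929}\right) - 38 = \left(-16\right) \left(- \frac{657}{2929}\right) - 38 = \frac{10512}{2929} - 38 = - \frac{100790}{2929}$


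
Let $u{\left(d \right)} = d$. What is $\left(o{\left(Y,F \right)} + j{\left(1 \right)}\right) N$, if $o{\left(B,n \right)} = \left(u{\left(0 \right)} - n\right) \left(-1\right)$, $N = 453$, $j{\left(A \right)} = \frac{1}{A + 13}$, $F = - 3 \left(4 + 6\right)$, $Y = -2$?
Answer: $- \frac{189807}{14} \approx -13558.0$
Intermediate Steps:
$F = -30$ ($F = \left(-3\right) 10 = -30$)
$j{\left(A \right)} = \frac{1}{13 + A}$
$o{\left(B,n \right)} = n$ ($o{\left(B,n \right)} = \left(0 - n\right) \left(-1\right) = - n \left(-1\right) = n$)
$\left(o{\left(Y,F \right)} + j{\left(1 \right)}\right) N = \left(-30 + \frac{1}{13 + 1}\right) 453 = \left(-30 + \frac{1}{14}\right) 453 = \left(- \frac{419}{14}\right) 453 = - \frac{189807}{14}$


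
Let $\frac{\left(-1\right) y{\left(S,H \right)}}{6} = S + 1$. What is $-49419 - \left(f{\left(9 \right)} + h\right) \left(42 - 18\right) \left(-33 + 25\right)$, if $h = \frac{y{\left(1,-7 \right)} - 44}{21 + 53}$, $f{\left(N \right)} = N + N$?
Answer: $- \frac{1706007}{37} \approx -46108.0$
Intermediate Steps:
$f{\left(N \right)} = 2 N$
$y{\left(S,H \right)} = -6 - 6 S$ ($y{\left(S,H \right)} = - 6 \left(S + 1\right) = - 6 \left(1 + S\right) = -6 - 6 S$)
$h = - \frac{28}{37}$ ($h = \frac{\left(-6 - 6\right) - 44}{21 + 53} = \frac{\left(-6 - 6\right) - 44}{74} = \left(-12 - 44\right) \frac{1}{74} = \left(-56\right) \frac{1}{74} = - \frac{28}{37} \approx -0.75676$)
$-49419 - \left(f{\left(9 \right)} + h\right) \left(42 - 18\right) \left(-33 + 25\right) = -49419 - \left(2 \cdot 9 - \frac{28}{37}\right) \left(42 - 18\right) \left(-33 + 25\right) = -49419 - \left(18 - \frac{28}{37}\right) 24 \left(-8\right) = -49419 - \frac{638}{37} \left(-192\right) = -49419 - - \frac{122496}{37} = -49419 + \frac{122496}{37} = - \frac{1706007}{37}$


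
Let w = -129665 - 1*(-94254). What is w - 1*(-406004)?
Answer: 370593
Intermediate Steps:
w = -35411 (w = -129665 + 94254 = -35411)
w - 1*(-406004) = -35411 - 1*(-406004) = -35411 + 406004 = 370593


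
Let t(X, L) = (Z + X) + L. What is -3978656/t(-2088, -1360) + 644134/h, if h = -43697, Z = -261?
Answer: 171466238226/162072173 ≈ 1058.0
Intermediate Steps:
t(X, L) = -261 + L + X (t(X, L) = (-261 + X) + L = -261 + L + X)
-3978656/t(-2088, -1360) + 644134/h = -3978656/(-261 - 1360 - 2088) + 644134/(-43697) = -3978656/(-3709) + 644134*(-1/43697) = -3978656*(-1/3709) - 644134/43697 = 3978656/3709 - 644134/43697 = 171466238226/162072173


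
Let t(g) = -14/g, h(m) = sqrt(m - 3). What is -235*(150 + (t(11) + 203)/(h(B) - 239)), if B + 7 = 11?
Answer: -13109005/374 ≈ -35051.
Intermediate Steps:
B = 4 (B = -7 + 11 = 4)
h(m) = sqrt(-3 + m)
-235*(150 + (t(11) + 203)/(h(B) - 239)) = -235*(150 + (-14/11 + 203)/(sqrt(-3 + 4) - 239)) = -235*(150 + (-14*1/11 + 203)/(sqrt(1) - 239)) = -235*(150 + (-14/11 + 203)/(1 - 239)) = -235*(150 + (2219/11)/(-238)) = -235*(150 + (2219/11)*(-1/238)) = -235*(150 - 317/374) = -235*55783/374 = -13109005/374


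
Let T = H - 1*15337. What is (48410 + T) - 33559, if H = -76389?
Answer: -76875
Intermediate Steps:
T = -91726 (T = -76389 - 1*15337 = -76389 - 15337 = -91726)
(48410 + T) - 33559 = (48410 - 91726) - 33559 = -43316 - 33559 = -76875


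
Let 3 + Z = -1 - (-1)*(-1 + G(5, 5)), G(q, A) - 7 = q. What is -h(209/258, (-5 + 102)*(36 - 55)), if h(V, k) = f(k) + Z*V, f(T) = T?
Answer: 474031/258 ≈ 1837.3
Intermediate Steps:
G(q, A) = 7 + q
Z = 7 (Z = -3 + (-1 - (-1)*(-1 + (7 + 5))) = -3 + (-1 - (-1)*(-1 + 12)) = -3 + (-1 - (-1)*11) = -3 + (-1 - 1*(-11)) = -3 + (-1 + 11) = -3 + 10 = 7)
h(V, k) = k + 7*V
-h(209/258, (-5 + 102)*(36 - 55)) = -((-5 + 102)*(36 - 55) + 7*(209/258)) = -(97*(-19) + 7*(209*(1/258))) = -(-1843 + 7*(209/258)) = -(-1843 + 1463/258) = -1*(-474031/258) = 474031/258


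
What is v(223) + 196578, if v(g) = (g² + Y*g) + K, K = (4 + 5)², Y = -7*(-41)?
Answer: 310389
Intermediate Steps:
Y = 287
K = 81 (K = 9² = 81)
v(g) = 81 + g² + 287*g (v(g) = (g² + 287*g) + 81 = 81 + g² + 287*g)
v(223) + 196578 = (81 + 223² + 287*223) + 196578 = (81 + 49729 + 64001) + 196578 = 113811 + 196578 = 310389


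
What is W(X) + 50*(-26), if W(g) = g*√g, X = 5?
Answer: -1300 + 5*√5 ≈ -1288.8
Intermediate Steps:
W(g) = g^(3/2)
W(X) + 50*(-26) = 5^(3/2) + 50*(-26) = 5*√5 - 1300 = -1300 + 5*√5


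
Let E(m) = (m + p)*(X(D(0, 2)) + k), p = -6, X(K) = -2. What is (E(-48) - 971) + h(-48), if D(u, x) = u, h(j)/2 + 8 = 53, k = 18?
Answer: -1745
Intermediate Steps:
h(j) = 90 (h(j) = -16 + 2*53 = -16 + 106 = 90)
E(m) = -96 + 16*m (E(m) = (m - 6)*(-2 + 18) = (-6 + m)*16 = -96 + 16*m)
(E(-48) - 971) + h(-48) = ((-96 + 16*(-48)) - 971) + 90 = ((-96 - 768) - 971) + 90 = (-864 - 971) + 90 = -1835 + 90 = -1745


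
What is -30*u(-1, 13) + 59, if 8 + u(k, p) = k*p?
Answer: 689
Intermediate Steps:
u(k, p) = -8 + k*p
-30*u(-1, 13) + 59 = -30*(-8 - 1*13) + 59 = -30*(-8 - 13) + 59 = -30*(-21) + 59 = 630 + 59 = 689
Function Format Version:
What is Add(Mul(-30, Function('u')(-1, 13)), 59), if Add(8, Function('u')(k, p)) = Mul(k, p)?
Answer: 689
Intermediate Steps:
Function('u')(k, p) = Add(-8, Mul(k, p))
Add(Mul(-30, Function('u')(-1, 13)), 59) = Add(Mul(-30, Add(-8, Mul(-1, 13))), 59) = Add(Mul(-30, Add(-8, -13)), 59) = Add(Mul(-30, -21), 59) = Add(630, 59) = 689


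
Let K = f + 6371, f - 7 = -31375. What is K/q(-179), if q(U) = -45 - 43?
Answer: 24997/88 ≈ 284.06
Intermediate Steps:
f = -31368 (f = 7 - 31375 = -31368)
K = -24997 (K = -31368 + 6371 = -24997)
q(U) = -88
K/q(-179) = -24997/(-88) = -24997*(-1/88) = 24997/88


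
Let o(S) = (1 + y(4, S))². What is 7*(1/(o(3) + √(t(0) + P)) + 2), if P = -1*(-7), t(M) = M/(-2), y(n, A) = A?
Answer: 3598/249 - 7*√7/249 ≈ 14.375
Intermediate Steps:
t(M) = -M/2 (t(M) = M*(-½) = -M/2)
P = 7
o(S) = (1 + S)²
7*(1/(o(3) + √(t(0) + P)) + 2) = 7*(1/((1 + 3)² + √(-½*0 + 7)) + 2) = 7*(1/(4² + √(0 + 7)) + 2) = 7*(1/(16 + √7) + 2) = 7*(2 + 1/(16 + √7)) = 14 + 7/(16 + √7)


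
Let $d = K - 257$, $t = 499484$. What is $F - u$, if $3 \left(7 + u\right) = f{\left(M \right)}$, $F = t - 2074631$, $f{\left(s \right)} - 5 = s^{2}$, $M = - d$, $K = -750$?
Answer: $-1913158$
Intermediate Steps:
$d = -1007$ ($d = -750 - 257 = -1007$)
$M = 1007$ ($M = \left(-1\right) \left(-1007\right) = 1007$)
$f{\left(s \right)} = 5 + s^{2}$
$F = -1575147$ ($F = 499484 - 2074631 = -1575147$)
$u = 338011$ ($u = -7 + \frac{5 + 1007^{2}}{3} = -7 + \frac{5 + 1014049}{3} = -7 + \frac{1}{3} \cdot 1014054 = -7 + 338018 = 338011$)
$F - u = -1575147 - 338011 = -1913158$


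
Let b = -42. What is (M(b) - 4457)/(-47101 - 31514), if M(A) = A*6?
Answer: 4709/78615 ≈ 0.059900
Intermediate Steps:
M(A) = 6*A
(M(b) - 4457)/(-47101 - 31514) = (6*(-42) - 4457)/(-47101 - 31514) = (-252 - 4457)/(-78615) = -4709*(-1/78615) = 4709/78615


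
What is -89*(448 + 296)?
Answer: -66216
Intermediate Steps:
-89*(448 + 296) = -89*744 = -66216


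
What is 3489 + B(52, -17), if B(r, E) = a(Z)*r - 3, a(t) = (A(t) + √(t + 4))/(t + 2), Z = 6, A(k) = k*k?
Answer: 3720 + 13*√10/2 ≈ 3740.6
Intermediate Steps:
A(k) = k²
a(t) = (t² + √(4 + t))/(2 + t) (a(t) = (t² + √(t + 4))/(t + 2) = (t² + √(4 + t))/(2 + t))
B(r, E) = -3 + r*(9/2 + √10/8) (B(r, E) = ((6² + √(4 + 6))/(2 + 6))*r - 3 = ((36 + √10)/8)*r - 3 = (9/2 + √10/8)*r - 3 = r*(9/2 + √10/8) - 3 = -3 + r*(9/2 + √10/8))
3489 + B(52, -17) = 3489 + (-3 + (⅛)*52*(36 + √10)) = 3489 + (-3 + (234 + 13*√10/2)) = 3489 + (231 + 13*√10/2) = 3720 + 13*√10/2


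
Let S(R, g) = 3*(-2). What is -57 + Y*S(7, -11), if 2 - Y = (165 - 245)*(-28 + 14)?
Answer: 6651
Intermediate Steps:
Y = -1118 (Y = 2 - (165 - 245)*(-28 + 14) = 2 - (-80)*(-14) = 2 - 1*1120 = 2 - 1120 = -1118)
S(R, g) = -6
-57 + Y*S(7, -11) = -57 - 1118*(-6) = -57 + 6708 = 6651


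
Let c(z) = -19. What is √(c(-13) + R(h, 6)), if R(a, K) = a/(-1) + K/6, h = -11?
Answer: I*√7 ≈ 2.6458*I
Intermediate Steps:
R(a, K) = -a + K/6 (R(a, K) = a*(-1) + K*(⅙) = -a + K/6)
√(c(-13) + R(h, 6)) = √(-19 + (-1*(-11) + (⅙)*6)) = √(-19 + (11 + 1)) = √(-19 + 12) = √(-7) = I*√7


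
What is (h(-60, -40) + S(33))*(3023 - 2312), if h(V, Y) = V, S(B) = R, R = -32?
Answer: -65412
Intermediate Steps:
S(B) = -32
(h(-60, -40) + S(33))*(3023 - 2312) = (-60 - 32)*(3023 - 2312) = -92*711 = -65412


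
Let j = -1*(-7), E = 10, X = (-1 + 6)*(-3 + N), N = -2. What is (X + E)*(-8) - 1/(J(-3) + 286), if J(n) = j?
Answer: 35159/293 ≈ 120.00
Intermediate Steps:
X = -25 (X = (-1 + 6)*(-3 - 2) = 5*(-5) = -25)
j = 7
J(n) = 7
(X + E)*(-8) - 1/(J(-3) + 286) = (-25 + 10)*(-8) - 1/(7 + 286) = -15*(-8) - 1/293 = 120 - 1*1/293 = 120 - 1/293 = 35159/293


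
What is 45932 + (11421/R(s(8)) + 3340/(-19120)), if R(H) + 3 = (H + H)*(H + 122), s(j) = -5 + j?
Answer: 3645811639/79348 ≈ 45947.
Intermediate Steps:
R(H) = -3 + 2*H*(122 + H) (R(H) = -3 + (H + H)*(H + 122) = -3 + (2*H)*(122 + H) = -3 + 2*H*(122 + H))
45932 + (11421/R(s(8)) + 3340/(-19120)) = 45932 + (11421/(-3 + 2*(-5 + 8)² + 244*(-5 + 8)) + 3340/(-19120)) = 45932 + (11421/(-3 + 2*3² + 244*3) + 3340*(-1/19120)) = 45932 + (11421/(-3 + 2*9 + 732) - 167/956) = 45932 + (11421/(-3 + 18 + 732) - 167/956) = 45932 + (11421/747 - 167/956) = 45932 + (11421*(1/747) - 167/956) = 45932 + (1269/83 - 167/956) = 45932 + 1199303/79348 = 3645811639/79348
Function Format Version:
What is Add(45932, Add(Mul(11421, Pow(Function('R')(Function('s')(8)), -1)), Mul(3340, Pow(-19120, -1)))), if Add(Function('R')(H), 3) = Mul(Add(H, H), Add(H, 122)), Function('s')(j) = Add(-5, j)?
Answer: Rational(3645811639, 79348) ≈ 45947.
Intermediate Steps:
Function('R')(H) = Add(-3, Mul(2, H, Add(122, H))) (Function('R')(H) = Add(-3, Mul(Add(H, H), Add(H, 122))) = Add(-3, Mul(Mul(2, H), Add(122, H))) = Add(-3, Mul(2, H, Add(122, H))))
Add(45932, Add(Mul(11421, Pow(Function('R')(Function('s')(8)), -1)), Mul(3340, Pow(-19120, -1)))) = Add(45932, Add(Mul(11421, Pow(Add(-3, Mul(2, Pow(Add(-5, 8), 2)), Mul(244, Add(-5, 8))), -1)), Mul(3340, Pow(-19120, -1)))) = Add(45932, Add(Mul(11421, Pow(Add(-3, Mul(2, Pow(3, 2)), Mul(244, 3)), -1)), Mul(3340, Rational(-1, 19120)))) = Add(45932, Add(Mul(11421, Pow(Add(-3, Mul(2, 9), 732), -1)), Rational(-167, 956))) = Add(45932, Add(Mul(11421, Pow(Add(-3, 18, 732), -1)), Rational(-167, 956))) = Add(45932, Add(Mul(11421, Pow(747, -1)), Rational(-167, 956))) = Add(45932, Add(Mul(11421, Rational(1, 747)), Rational(-167, 956))) = Add(45932, Add(Rational(1269, 83), Rational(-167, 956))) = Add(45932, Rational(1199303, 79348)) = Rational(3645811639, 79348)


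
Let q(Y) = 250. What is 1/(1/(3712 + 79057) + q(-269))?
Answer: 82769/20692251 ≈ 0.0040000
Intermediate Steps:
1/(1/(3712 + 79057) + q(-269)) = 1/(1/(3712 + 79057) + 250) = 1/(1/82769 + 250) = 1/(20692251/82769) = 82769/20692251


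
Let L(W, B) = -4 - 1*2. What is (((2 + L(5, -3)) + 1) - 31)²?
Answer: 1156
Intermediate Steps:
L(W, B) = -6 (L(W, B) = -4 - 2 = -6)
(((2 + L(5, -3)) + 1) - 31)² = (((2 - 6) + 1) - 31)² = ((-4 + 1) - 31)² = (-3 - 31)² = (-34)² = 1156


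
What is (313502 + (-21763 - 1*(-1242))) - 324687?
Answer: -31706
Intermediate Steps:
(313502 + (-21763 - 1*(-1242))) - 324687 = (313502 + (-21763 + 1242)) - 324687 = (313502 - 20521) - 324687 = 292981 - 324687 = -31706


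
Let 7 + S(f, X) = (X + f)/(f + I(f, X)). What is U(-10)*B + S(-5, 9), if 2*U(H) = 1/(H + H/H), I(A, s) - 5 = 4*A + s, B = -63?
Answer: -85/22 ≈ -3.8636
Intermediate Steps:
I(A, s) = 5 + s + 4*A (I(A, s) = 5 + (4*A + s) = 5 + (s + 4*A) = 5 + s + 4*A)
S(f, X) = -7 + (X + f)/(5 + X + 5*f) (S(f, X) = -7 + (X + f)/(f + (5 + X + 4*f)) = -7 + (X + f)/(5 + X + 5*f))
U(H) = 1/(2*(1 + H)) (U(H) = 1/(2*(H + H/H)) = 1/(2*(H + 1)) = 1/(2*(1 + H)))
U(-10)*B + S(-5, 9) = (1/(2*(1 - 10)))*(-63) + (-35 - 34*(-5) - 6*9)/(5 + 9 + 5*(-5)) = ((½)/(-9))*(-63) + (-35 + 170 - 54)/(5 + 9 - 25) = ((½)*(-⅑))*(-63) + 81/(-11) = -1/18*(-63) - 1/11*81 = 7/2 - 81/11 = -85/22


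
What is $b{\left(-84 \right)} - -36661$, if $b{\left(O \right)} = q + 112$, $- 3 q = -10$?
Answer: $\frac{110329}{3} \approx 36776.0$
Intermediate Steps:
$q = \frac{10}{3}$ ($q = \left(- \frac{1}{3}\right) \left(-10\right) = \frac{10}{3} \approx 3.3333$)
$b{\left(O \right)} = \frac{346}{3}$ ($b{\left(O \right)} = \frac{10}{3} + 112 = \frac{346}{3}$)
$b{\left(-84 \right)} - -36661 = \frac{346}{3} - -36661 = \frac{346}{3} + 36661 = \frac{110329}{3}$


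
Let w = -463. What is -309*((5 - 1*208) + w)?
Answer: 205794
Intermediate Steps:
-309*((5 - 1*208) + w) = -309*((5 - 1*208) - 463) = -309*((5 - 208) - 463) = -309*(-203 - 463) = -309*(-666) = 205794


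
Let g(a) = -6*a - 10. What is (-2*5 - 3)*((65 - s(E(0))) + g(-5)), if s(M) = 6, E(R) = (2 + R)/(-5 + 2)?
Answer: -1027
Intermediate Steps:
E(R) = -⅔ - R/3 (E(R) = (2 + R)/(-3) = (2 + R)*(-⅓) = -⅔ - R/3)
g(a) = -10 - 6*a
(-2*5 - 3)*((65 - s(E(0))) + g(-5)) = (-2*5 - 3)*((65 - 1*6) + (-10 - 6*(-5))) = (-10 - 3)*((65 - 6) + (-10 + 30)) = -13*(59 + 20) = -13*79 = -1027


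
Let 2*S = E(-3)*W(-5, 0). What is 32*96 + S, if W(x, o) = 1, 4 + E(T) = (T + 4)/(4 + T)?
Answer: 6141/2 ≈ 3070.5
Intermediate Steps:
E(T) = -3 (E(T) = -4 + (T + 4)/(4 + T) = -4 + (4 + T)/(4 + T) = -4 + 1 = -3)
S = -3/2 (S = (-3*1)/2 = (½)*(-3) = -3/2 ≈ -1.5000)
32*96 + S = 32*96 - 3/2 = 3072 - 3/2 = 6141/2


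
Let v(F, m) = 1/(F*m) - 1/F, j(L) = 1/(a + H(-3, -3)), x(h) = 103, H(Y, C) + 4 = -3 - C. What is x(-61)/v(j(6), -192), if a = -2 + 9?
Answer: -6592/193 ≈ -34.155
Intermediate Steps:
H(Y, C) = -7 - C (H(Y, C) = -4 + (-3 - C) = -7 - C)
a = 7
j(L) = 1/3 (j(L) = 1/(7 + (-7 - 1*(-3))) = 1/(7 + (-7 + 3)) = 1/(7 - 4) = 1/3)
v(F, m) = -1/F + 1/(F*m)
x(-61)/v(j(6), -192) = 103/(((1 - 1*(-192))/((1/3)*(-192)))) = 103/((3*(-1/192)*(1 + 192))) = 103/((3*(-1/192)*193)) = 103/(-193/64) = 103*(-64/193) = -6592/193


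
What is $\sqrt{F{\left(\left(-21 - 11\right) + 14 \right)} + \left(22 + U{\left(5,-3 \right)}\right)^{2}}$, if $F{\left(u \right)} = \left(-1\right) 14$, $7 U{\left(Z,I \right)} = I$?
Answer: $\frac{\sqrt{22115}}{7} \approx 21.244$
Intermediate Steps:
$U{\left(Z,I \right)} = \frac{I}{7}$
$F{\left(u \right)} = -14$
$\sqrt{F{\left(\left(-21 - 11\right) + 14 \right)} + \left(22 + U{\left(5,-3 \right)}\right)^{2}} = \sqrt{-14 + \left(22 + \frac{1}{7} \left(-3\right)\right)^{2}} = \sqrt{-14 + \left(22 - \frac{3}{7}\right)^{2}} = \sqrt{-14 + \left(\frac{151}{7}\right)^{2}} = \sqrt{-14 + \frac{22801}{49}} = \sqrt{\frac{22115}{49}} = \frac{\sqrt{22115}}{7}$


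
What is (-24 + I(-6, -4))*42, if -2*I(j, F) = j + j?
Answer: -756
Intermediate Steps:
I(j, F) = -j (I(j, F) = -(j + j)/2 = -j)
(-24 + I(-6, -4))*42 = (-24 - 1*(-6))*42 = (-24 + 6)*42 = -18*42 = -756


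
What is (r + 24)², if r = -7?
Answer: 289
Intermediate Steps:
(r + 24)² = (-7 + 24)² = 17² = 289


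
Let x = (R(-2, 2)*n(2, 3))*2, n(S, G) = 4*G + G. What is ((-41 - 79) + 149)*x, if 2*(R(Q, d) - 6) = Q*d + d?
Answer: 4350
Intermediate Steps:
R(Q, d) = 6 + d/2 + Q*d/2 (R(Q, d) = 6 + (Q*d + d)/2 = 6 + (d + Q*d)/2 = 6 + (d/2 + Q*d/2) = 6 + d/2 + Q*d/2)
n(S, G) = 5*G
x = 150 (x = ((6 + (½)*2 + (½)*(-2)*2)*(5*3))*2 = ((6 + 1 - 2)*15)*2 = (5*15)*2 = 75*2 = 150)
((-41 - 79) + 149)*x = ((-41 - 79) + 149)*150 = (-120 + 149)*150 = 29*150 = 4350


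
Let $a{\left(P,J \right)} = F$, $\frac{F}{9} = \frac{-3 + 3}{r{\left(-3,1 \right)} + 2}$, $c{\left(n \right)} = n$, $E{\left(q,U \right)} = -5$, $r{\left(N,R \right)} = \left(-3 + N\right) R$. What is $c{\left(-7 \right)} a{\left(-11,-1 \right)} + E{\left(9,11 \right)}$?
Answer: $-5$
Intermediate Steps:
$r{\left(N,R \right)} = R \left(-3 + N\right)$
$F = 0$ ($F = 9 \frac{-3 + 3}{1 \left(-3 - 3\right) + 2} = 9 \frac{0}{1 \left(-6\right) + 2} = 9 \frac{0}{-6 + 2} = 9 \frac{0}{-4} = 9 \cdot 0 \left(- \frac{1}{4}\right) = 9 \cdot 0 = 0$)
$a{\left(P,J \right)} = 0$
$c{\left(-7 \right)} a{\left(-11,-1 \right)} + E{\left(9,11 \right)} = \left(-7\right) 0 - 5 = 0 - 5 = -5$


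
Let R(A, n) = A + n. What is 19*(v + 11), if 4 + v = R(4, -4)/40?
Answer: 133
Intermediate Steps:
v = -4 (v = -4 + (4 - 4)/40 = -4 + 0*(1/40) = -4 + 0 = -4)
19*(v + 11) = 19*(-4 + 11) = 19*7 = 133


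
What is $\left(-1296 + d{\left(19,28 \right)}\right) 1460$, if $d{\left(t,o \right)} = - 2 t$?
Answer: $-1947640$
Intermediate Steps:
$\left(-1296 + d{\left(19,28 \right)}\right) 1460 = \left(-1296 - 38\right) 1460 = \left(-1334\right) 1460 = -1947640$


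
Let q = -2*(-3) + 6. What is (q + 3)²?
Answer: 225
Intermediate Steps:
q = 12 (q = 6 + 6 = 12)
(q + 3)² = (12 + 3)² = 15² = 225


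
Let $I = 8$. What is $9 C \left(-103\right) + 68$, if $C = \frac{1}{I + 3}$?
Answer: $- \frac{179}{11} \approx -16.273$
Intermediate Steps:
$C = \frac{1}{11}$ ($C = \frac{1}{8 + 3} = \frac{1}{11} \approx 0.090909$)
$9 C \left(-103\right) + 68 = 9 \cdot \frac{1}{11} \left(-103\right) + 68 = \frac{9}{11} \left(-103\right) + 68 = - \frac{927}{11} + 68 = - \frac{179}{11}$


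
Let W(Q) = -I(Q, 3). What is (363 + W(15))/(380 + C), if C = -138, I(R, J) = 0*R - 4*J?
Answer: 375/242 ≈ 1.5496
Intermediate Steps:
I(R, J) = -4*J (I(R, J) = 0 - 4*J = -4*J)
W(Q) = 12 (W(Q) = -(-4)*3 = -1*(-12) = 12)
(363 + W(15))/(380 + C) = (363 + 12)/(380 - 138) = 375/242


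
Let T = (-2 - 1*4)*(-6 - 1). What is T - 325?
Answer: -283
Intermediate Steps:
T = 42 (T = (-2 - 4)*(-7) = -6*(-7) = 42)
T - 325 = 42 - 325 = -283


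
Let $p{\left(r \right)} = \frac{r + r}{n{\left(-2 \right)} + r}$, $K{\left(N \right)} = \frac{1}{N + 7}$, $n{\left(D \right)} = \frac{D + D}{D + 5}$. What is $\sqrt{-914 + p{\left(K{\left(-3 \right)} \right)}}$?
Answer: $\frac{4 i \sqrt{9659}}{13} \approx 30.24 i$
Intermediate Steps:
$n{\left(D \right)} = \frac{2 D}{5 + D}$
$K{\left(N \right)} = \frac{1}{7 + N}$
$p{\left(r \right)} = \frac{2 r}{- \frac{4}{3} + r}$ ($p{\left(r \right)} = \frac{r + r}{2 \left(-2\right) \frac{1}{5 - 2} + r} = \frac{2 r}{2 \left(-2\right) \frac{1}{3} + r} = \frac{2 r}{- \frac{4}{3} + r}$)
$\sqrt{-914 + p{\left(K{\left(-3 \right)} \right)}} = \sqrt{-914 + \frac{6}{\left(7 - 3\right) \left(-4 + \frac{3}{7 - 3}\right)}} = \sqrt{-914 + \frac{6}{4 \left(-4 + \frac{3}{4}\right)}} = \sqrt{-914 + 6 \cdot \frac{1}{4} \frac{1}{-4 + 3 \cdot \frac{1}{4}}} = \sqrt{-914 + 6 \cdot \frac{1}{4} \frac{1}{-4 + \frac{3}{4}}} = \sqrt{-914 + 6 \cdot \frac{1}{4} \frac{1}{- \frac{13}{4}}} = \sqrt{-914 + 6 \cdot \frac{1}{4} \left(- \frac{4}{13}\right)} = \sqrt{-914 - \frac{6}{13}} = \sqrt{- \frac{11888}{13}} = \frac{4 i \sqrt{9659}}{13}$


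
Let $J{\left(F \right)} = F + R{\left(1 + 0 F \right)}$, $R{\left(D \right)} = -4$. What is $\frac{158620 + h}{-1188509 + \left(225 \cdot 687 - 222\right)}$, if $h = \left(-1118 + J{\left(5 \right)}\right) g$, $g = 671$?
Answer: $\frac{590887}{1034156} \approx 0.57137$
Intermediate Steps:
$J{\left(F \right)} = -4 + F$ ($J{\left(F \right)} = F - 4 = -4 + F$)
$h = -749507$ ($h = \left(-1118 + \left(-4 + 5\right)\right) 671 = \left(-1118 + 1\right) 671 = \left(-1117\right) 671 = -749507$)
$\frac{158620 + h}{-1188509 + \left(225 \cdot 687 - 222\right)} = \frac{158620 - 749507}{-1188509 + \left(225 \cdot 687 - 222\right)} = - \frac{590887}{-1188509 + \left(154575 - 222\right)} = - \frac{590887}{-1188509 + 154353} = - \frac{590887}{-1034156} = \left(-590887\right) \left(- \frac{1}{1034156}\right) = \frac{590887}{1034156}$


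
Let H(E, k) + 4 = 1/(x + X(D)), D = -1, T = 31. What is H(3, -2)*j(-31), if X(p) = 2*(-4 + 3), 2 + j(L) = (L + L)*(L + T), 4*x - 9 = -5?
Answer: 10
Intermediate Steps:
x = 1 (x = 9/4 + (¼)*(-5) = 9/4 - 5/4 = 1)
j(L) = -2 + 2*L*(31 + L) (j(L) = -2 + (L + L)*(L + 31) = -2 + (2*L)*(31 + L) = -2 + 2*L*(31 + L))
X(p) = -2 (X(p) = 2*(-1) = -2)
H(E, k) = -5 (H(E, k) = -4 + 1/(1 - 2) = -4 + 1/(-1) = -4 - 1 = -5)
H(3, -2)*j(-31) = -5*(-2 + 2*(-31)² + 62*(-31)) = -5*(-2 + 2*961 - 1922) = -5*(-2 + 1922 - 1922) = -5*(-2) = 10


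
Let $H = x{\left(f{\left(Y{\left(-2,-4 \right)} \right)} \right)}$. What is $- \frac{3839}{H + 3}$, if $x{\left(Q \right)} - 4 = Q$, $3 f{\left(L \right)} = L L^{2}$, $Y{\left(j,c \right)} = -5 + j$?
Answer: $\frac{11517}{322} \approx 35.767$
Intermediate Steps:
$f{\left(L \right)} = \frac{L^{3}}{3}$ ($f{\left(L \right)} = \frac{L L^{2}}{3} = \frac{L^{3}}{3}$)
$x{\left(Q \right)} = 4 + Q$
$H = - \frac{331}{3}$ ($H = 4 + \frac{\left(-5 - 2\right)^{3}}{3} = 4 + \frac{\left(-7\right)^{3}}{3} = 4 + \frac{1}{3} \left(-343\right) = 4 - \frac{343}{3} = - \frac{331}{3} \approx -110.33$)
$- \frac{3839}{H + 3} = - \frac{3839}{- \frac{331}{3} + 3} = - \frac{3839}{- \frac{322}{3}} = \left(-3839\right) \left(- \frac{3}{322}\right) = \frac{11517}{322}$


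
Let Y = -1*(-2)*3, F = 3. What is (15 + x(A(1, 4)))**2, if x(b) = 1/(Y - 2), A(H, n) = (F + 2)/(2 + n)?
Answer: 3721/16 ≈ 232.56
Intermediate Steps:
Y = 6 (Y = 2*3 = 6)
A(H, n) = 5/(2 + n) (A(H, n) = (3 + 2)/(2 + n) = 5/(2 + n))
x(b) = 1/4 (x(b) = 1/(6 - 2) = 1/4)
(15 + x(A(1, 4)))**2 = (15 + 1/4)**2 = (61/4)**2 = 3721/16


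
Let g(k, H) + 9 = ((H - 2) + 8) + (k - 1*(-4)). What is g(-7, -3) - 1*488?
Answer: -497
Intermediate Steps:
g(k, H) = 1 + H + k (g(k, H) = -9 + (((H - 2) + 8) + (k - 1*(-4))) = -9 + (((-2 + H) + 8) + (k + 4)) = -9 + ((6 + H) + (4 + k)) = -9 + (10 + H + k) = 1 + H + k)
g(-7, -3) - 1*488 = (1 - 3 - 7) - 1*488 = -9 - 488 = -497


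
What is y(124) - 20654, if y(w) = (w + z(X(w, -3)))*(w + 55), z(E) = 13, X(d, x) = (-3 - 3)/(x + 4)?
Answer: 3869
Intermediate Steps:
X(d, x) = -6/(4 + x)
y(w) = (13 + w)*(55 + w) (y(w) = (w + 13)*(w + 55) = (13 + w)*(55 + w))
y(124) - 20654 = (715 + 124² + 68*124) - 20654 = (715 + 15376 + 8432) - 20654 = 24523 - 20654 = 3869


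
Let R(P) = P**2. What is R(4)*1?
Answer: 16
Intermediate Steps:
R(4)*1 = 4**2*1 = 16*1 = 16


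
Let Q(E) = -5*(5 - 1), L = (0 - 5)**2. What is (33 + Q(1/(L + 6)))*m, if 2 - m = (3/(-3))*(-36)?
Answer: -442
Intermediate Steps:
L = 25 (L = (-5)**2 = 25)
Q(E) = -20 (Q(E) = -5*4 = -20)
m = -34 (m = 2 - 3/(-3)*(-36) = 2 - 3*(-1/3)*(-36) = 2 - (-1)*(-36) = 2 - 1*36 = 2 - 36 = -34)
(33 + Q(1/(L + 6)))*m = (33 - 20)*(-34) = 13*(-34) = -442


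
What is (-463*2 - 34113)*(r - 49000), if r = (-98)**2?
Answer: 1380396444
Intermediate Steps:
r = 9604
(-463*2 - 34113)*(r - 49000) = (-463*2 - 34113)*(9604 - 49000) = (-926 - 34113)*(-39396) = -35039*(-39396) = 1380396444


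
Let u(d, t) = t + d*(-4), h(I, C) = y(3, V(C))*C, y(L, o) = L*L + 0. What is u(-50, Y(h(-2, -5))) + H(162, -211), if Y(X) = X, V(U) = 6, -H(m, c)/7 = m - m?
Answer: 155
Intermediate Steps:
H(m, c) = 0 (H(m, c) = -7*(m - m) = -7*0 = 0)
y(L, o) = L**2 (y(L, o) = L**2 + 0 = L**2)
h(I, C) = 9*C (h(I, C) = 3**2*C = 9*C)
u(d, t) = t - 4*d
u(-50, Y(h(-2, -5))) + H(162, -211) = (9*(-5) - 4*(-50)) + 0 = (-45 + 200) + 0 = 155 + 0 = 155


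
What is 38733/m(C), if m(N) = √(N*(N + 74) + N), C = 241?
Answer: 38733*√19039/38078 ≈ 140.36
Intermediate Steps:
m(N) = √(N + N*(74 + N)) (m(N) = √(N*(74 + N) + N) = √(N + N*(74 + N)))
38733/m(C) = 38733/(√(241*(75 + 241))) = 38733/(√(241*316)) = 38733/(√76156) = 38733/((2*√19039)) = 38733*(√19039/38078) = 38733*√19039/38078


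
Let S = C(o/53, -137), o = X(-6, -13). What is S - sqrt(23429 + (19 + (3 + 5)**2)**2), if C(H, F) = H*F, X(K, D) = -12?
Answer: 1644/53 - sqrt(30318) ≈ -143.10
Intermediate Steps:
o = -12
C(H, F) = F*H
S = 1644/53 (S = -(-1644)/53 = -137*(-12/53) = 1644/53 ≈ 31.019)
S - sqrt(23429 + (19 + (3 + 5)**2)**2) = 1644/53 - sqrt(23429 + (19 + (3 + 5)**2)**2) = 1644/53 - sqrt(23429 + (19 + 8**2)**2) = 1644/53 - sqrt(23429 + (19 + 64)**2) = 1644/53 - sqrt(23429 + 83**2) = 1644/53 - sqrt(23429 + 6889) = 1644/53 - sqrt(30318)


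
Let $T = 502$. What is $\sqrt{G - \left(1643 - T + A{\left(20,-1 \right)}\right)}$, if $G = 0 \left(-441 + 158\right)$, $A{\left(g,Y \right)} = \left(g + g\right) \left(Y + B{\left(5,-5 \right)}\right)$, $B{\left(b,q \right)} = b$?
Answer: $i \sqrt{1301} \approx 36.069 i$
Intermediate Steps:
$A{\left(g,Y \right)} = 2 g \left(5 + Y\right)$ ($A{\left(g,Y \right)} = \left(g + g\right) \left(Y + 5\right) = 2 g \left(5 + Y\right)$)
$G = 0$ ($G = 0 \left(-283\right) = 0$)
$\sqrt{G - \left(1643 - T + A{\left(20,-1 \right)}\right)} = \sqrt{0 - \left(1141 + 2 \cdot 20 \left(5 - 1\right)\right)} = \sqrt{0 - \left(1141 + 2 \cdot 20 \cdot 4\right)} = \sqrt{0 + \left(-1643 + \left(502 - 160\right)\right)} = \sqrt{0 + \left(-1643 + 342\right)} = \sqrt{0 - 1301} = \sqrt{-1301} = i \sqrt{1301}$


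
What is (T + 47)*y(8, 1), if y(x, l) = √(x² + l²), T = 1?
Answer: 48*√65 ≈ 386.99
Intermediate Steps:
y(x, l) = √(l² + x²)
(T + 47)*y(8, 1) = (1 + 47)*√(1² + 8²) = 48*√(1 + 64) = 48*√65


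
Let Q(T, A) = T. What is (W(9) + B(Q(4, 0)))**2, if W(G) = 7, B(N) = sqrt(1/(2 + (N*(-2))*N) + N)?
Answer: (210 + sqrt(3570))**2/900 ≈ 80.850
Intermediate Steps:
B(N) = sqrt(N + 1/(2 - 2*N**2)) (B(N) = sqrt(1/(2 + (-2*N)*N) + N) = sqrt(1/(2 - 2*N**2) + N) = sqrt(N + 1/(2 - 2*N**2)))
(W(9) + B(Q(4, 0)))**2 = (7 + sqrt(-2/(-1 + 4**2) + 4*4)/2)**2 = (7 + sqrt(-2/(-1 + 16) + 16)/2)**2 = (7 + sqrt(-2/15 + 16)/2)**2 = (7 + sqrt(238/15)/2)**2 = (7 + (sqrt(3570)/15)/2)**2 = (7 + sqrt(3570)/30)**2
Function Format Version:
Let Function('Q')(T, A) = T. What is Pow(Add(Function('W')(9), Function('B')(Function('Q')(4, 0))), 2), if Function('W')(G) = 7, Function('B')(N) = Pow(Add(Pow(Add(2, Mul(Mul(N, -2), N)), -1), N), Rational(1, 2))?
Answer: Mul(Rational(1, 900), Pow(Add(210, Pow(3570, Rational(1, 2))), 2)) ≈ 80.850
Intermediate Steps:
Function('B')(N) = Pow(Add(N, Pow(Add(2, Mul(-2, Pow(N, 2))), -1)), Rational(1, 2)) (Function('B')(N) = Pow(Add(Pow(Add(2, Mul(Mul(-2, N), N)), -1), N), Rational(1, 2)) = Pow(Add(Pow(Add(2, Mul(-2, Pow(N, 2))), -1), N), Rational(1, 2)) = Pow(Add(N, Pow(Add(2, Mul(-2, Pow(N, 2))), -1)), Rational(1, 2)))
Pow(Add(Function('W')(9), Function('B')(Function('Q')(4, 0))), 2) = Pow(Add(7, Mul(Rational(1, 2), Pow(Add(Mul(-2, Pow(Add(-1, Pow(4, 2)), -1)), Mul(4, 4)), Rational(1, 2)))), 2) = Pow(Add(7, Mul(Rational(1, 2), Pow(Add(Mul(-2, Pow(Add(-1, 16), -1)), 16), Rational(1, 2)))), 2) = Pow(Add(7, Mul(Rational(1, 2), Pow(Add(Mul(-2, Pow(15, -1)), 16), Rational(1, 2)))), 2) = Pow(Add(7, Mul(Rational(1, 2), Pow(Add(Mul(-2, Rational(1, 15)), 16), Rational(1, 2)))), 2) = Pow(Add(7, Mul(Rational(1, 2), Pow(Add(Rational(-2, 15), 16), Rational(1, 2)))), 2) = Pow(Add(7, Mul(Rational(1, 2), Pow(Rational(238, 15), Rational(1, 2)))), 2) = Pow(Add(7, Mul(Rational(1, 2), Mul(Rational(1, 15), Pow(3570, Rational(1, 2))))), 2) = Pow(Add(7, Mul(Rational(1, 30), Pow(3570, Rational(1, 2)))), 2)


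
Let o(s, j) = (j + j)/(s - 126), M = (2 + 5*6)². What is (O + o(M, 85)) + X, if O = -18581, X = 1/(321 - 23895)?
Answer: -196672790465/10584726 ≈ -18581.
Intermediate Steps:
X = -1/23574 (X = 1/(-23574) = -1/23574 ≈ -4.2420e-5)
M = 1024 (M = (2 + 30)² = 32² = 1024)
o(s, j) = 2*j/(-126 + s) (o(s, j) = (2*j)/(-126 + s) = 2*j/(-126 + s))
(O + o(M, 85)) + X = (-18581 + 2*85/(-126 + 1024)) - 1/23574 = (-18581 + 2*85/898) - 1/23574 = (-18581 + 2*85*(1/898)) - 1/23574 = (-18581 + 85/449) - 1/23574 = -8342784/449 - 1/23574 = -196672790465/10584726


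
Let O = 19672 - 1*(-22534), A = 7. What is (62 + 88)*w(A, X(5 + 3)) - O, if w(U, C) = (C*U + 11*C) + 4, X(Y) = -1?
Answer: -44306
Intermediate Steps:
w(U, C) = 4 + 11*C + C*U (w(U, C) = (11*C + C*U) + 4 = 4 + 11*C + C*U)
O = 42206 (O = 19672 + 22534 = 42206)
(62 + 88)*w(A, X(5 + 3)) - O = (62 + 88)*(4 + 11*(-1) - 1*7) - 1*42206 = 150*(4 - 11 - 7) - 42206 = 150*(-14) - 42206 = -2100 - 42206 = -44306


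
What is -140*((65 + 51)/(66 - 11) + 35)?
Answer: -57148/11 ≈ -5195.3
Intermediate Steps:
-140*((65 + 51)/(66 - 11) + 35) = -140*(116/55 + 35) = -140*2041/55 = -57148/11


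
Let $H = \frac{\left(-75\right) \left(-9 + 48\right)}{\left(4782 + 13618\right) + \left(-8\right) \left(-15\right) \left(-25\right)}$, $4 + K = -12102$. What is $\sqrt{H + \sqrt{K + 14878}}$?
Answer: $\frac{\sqrt{-18018 + 569184 \sqrt{77}}}{308} \approx 7.2429$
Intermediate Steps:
$K = -12106$ ($K = -4 - 12102 = -12106$)
$H = - \frac{117}{616}$ ($H = \frac{\left(-75\right) 39}{18400 + 120 \left(-25\right)} = - \frac{2925}{18400 - 3000} = - \frac{2925}{15400} = \left(-2925\right) \frac{1}{15400} = - \frac{117}{616} \approx -0.18993$)
$\sqrt{H + \sqrt{K + 14878}} = \sqrt{- \frac{117}{616} + \sqrt{-12106 + 14878}} = \sqrt{- \frac{117}{616} + \sqrt{2772}} = \sqrt{- \frac{117}{616} + 6 \sqrt{77}}$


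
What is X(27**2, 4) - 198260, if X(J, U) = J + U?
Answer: -197527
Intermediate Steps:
X(27**2, 4) - 198260 = (27**2 + 4) - 198260 = (729 + 4) - 198260 = 733 - 198260 = -197527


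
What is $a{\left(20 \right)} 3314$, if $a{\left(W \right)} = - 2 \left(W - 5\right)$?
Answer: $-99420$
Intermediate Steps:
$a{\left(W \right)} = 10 - 2 W$ ($a{\left(W \right)} = - 2 \left(-5 + W\right) = 10 - 2 W$)
$a{\left(20 \right)} 3314 = \left(10 - 40\right) 3314 = \left(-30\right) 3314 = -99420$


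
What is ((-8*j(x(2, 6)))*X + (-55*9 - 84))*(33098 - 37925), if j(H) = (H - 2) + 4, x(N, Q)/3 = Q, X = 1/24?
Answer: 2827013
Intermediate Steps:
X = 1/24 ≈ 0.041667
x(N, Q) = 3*Q
j(H) = 2 + H (j(H) = (-2 + H) + 4 = 2 + H)
((-8*j(x(2, 6)))*X + (-55*9 - 84))*(33098 - 37925) = (-8*(2 + 3*6)*(1/24) + (-55*9 - 84))*(33098 - 37925) = (-8*(2 + 18)*(1/24) + (-495 - 84))*(-4827) = (-8*20*(1/24) - 579)*(-4827) = (-160*1/24 - 579)*(-4827) = (-20/3 - 579)*(-4827) = -1757/3*(-4827) = 2827013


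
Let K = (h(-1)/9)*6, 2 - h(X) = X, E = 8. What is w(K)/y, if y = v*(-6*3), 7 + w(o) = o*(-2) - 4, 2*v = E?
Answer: 5/24 ≈ 0.20833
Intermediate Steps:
v = 4 (v = (½)*8 = 4)
h(X) = 2 - X
K = 2 (K = ((2 - 1*(-1))/9)*6 = ((2 + 1)*(⅑))*6 = (3*(⅑))*6 = (⅓)*6 = 2)
w(o) = -11 - 2*o (w(o) = -7 + (o*(-2) - 4) = -7 + (-2*o - 4) = -7 + (-4 - 2*o) = -11 - 2*o)
y = -72 (y = 4*(-6*3) = 4*(-18) = -72)
w(K)/y = (-11 - 2*2)/(-72) = (-11 - 4)*(-1/72) = -15*(-1/72) = 5/24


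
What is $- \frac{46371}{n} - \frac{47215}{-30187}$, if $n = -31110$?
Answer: $\frac{956220009}{313039190} \approx 3.0546$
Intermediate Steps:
$- \frac{46371}{n} - \frac{47215}{-30187} = - \frac{46371}{-31110} - \frac{47215}{-30187} = \left(-46371\right) \left(- \frac{1}{31110}\right) - - \frac{47215}{30187} = \frac{15457}{10370} + \frac{47215}{30187} = \frac{956220009}{313039190}$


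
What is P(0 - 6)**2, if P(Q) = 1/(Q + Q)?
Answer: 1/144 ≈ 0.0069444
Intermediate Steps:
P(Q) = 1/(2*Q)
P(0 - 6)**2 = (1/(2*(0 - 6)))**2 = ((1/2)/(-6))**2 = ((1/2)*(-1/6))**2 = (-1/12)**2 = 1/144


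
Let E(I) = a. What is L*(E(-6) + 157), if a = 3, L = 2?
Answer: 320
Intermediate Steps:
E(I) = 3
L*(E(-6) + 157) = 2*(3 + 157) = 2*160 = 320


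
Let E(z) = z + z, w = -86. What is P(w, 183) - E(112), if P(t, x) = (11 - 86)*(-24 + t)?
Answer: 8026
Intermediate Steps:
E(z) = 2*z
P(t, x) = 1800 - 75*t (P(t, x) = -75*(-24 + t) = 1800 - 75*t)
P(w, 183) - E(112) = (1800 - 75*(-86)) - 2*112 = (1800 + 6450) - 1*224 = 8250 - 224 = 8026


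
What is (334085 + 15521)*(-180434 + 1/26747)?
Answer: -1687222398080382/26747 ≈ -6.3081e+10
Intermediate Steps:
(334085 + 15521)*(-180434 + 1/26747) = 349606*(-180434 + 1/26747) = 349606*(-4826068197/26747) = -1687222398080382/26747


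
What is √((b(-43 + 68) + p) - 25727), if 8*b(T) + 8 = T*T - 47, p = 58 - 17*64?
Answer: I*√106743/2 ≈ 163.36*I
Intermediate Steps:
p = -1030 (p = 58 - 1088 = -1030)
b(T) = -55/8 + T²/8 (b(T) = -1 + (T*T - 47)/8 = -1 + (T² - 47)/8 = -1 + (-47 + T²)/8 = -1 + (-47/8 + T²/8) = -55/8 + T²/8)
√((b(-43 + 68) + p) - 25727) = √(((-55/8 + (-43 + 68)²/8) - 1030) - 25727) = √(((-55/8 + (⅛)*25²) - 1030) - 25727) = √(((-55/8 + (⅛)*625) - 1030) - 25727) = √(((-55/8 + 625/8) - 1030) - 25727) = √((285/4 - 1030) - 25727) = √(-3835/4 - 25727) = √(-106743/4) = I*√106743/2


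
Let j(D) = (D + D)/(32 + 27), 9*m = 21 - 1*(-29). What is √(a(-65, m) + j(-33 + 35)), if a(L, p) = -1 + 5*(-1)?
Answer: 5*I*√826/59 ≈ 2.4356*I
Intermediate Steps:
m = 50/9 (m = (21 - 1*(-29))/9 = (21 + 29)/9 = (⅑)*50 = 50/9 ≈ 5.5556)
a(L, p) = -6 (a(L, p) = -1 - 5 = -6)
j(D) = 2*D/59 (j(D) = (2*D)/59 = (2*D)*(1/59) = 2*D/59)
√(a(-65, m) + j(-33 + 35)) = √(-6 + 2*(-33 + 35)/59) = √(-6 + (2/59)*2) = √(-6 + 4/59) = √(-350/59) = 5*I*√826/59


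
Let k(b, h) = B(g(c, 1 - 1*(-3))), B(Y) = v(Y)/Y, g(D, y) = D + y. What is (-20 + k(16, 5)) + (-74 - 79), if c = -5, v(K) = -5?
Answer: -168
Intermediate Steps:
B(Y) = -5/Y
k(b, h) = 5 (k(b, h) = -5/(-5 + (1 - 1*(-3))) = -5/(-5 + (1 + 3)) = -5/(-5 + 4) = -5/(-1) = -5*(-1) = 5)
(-20 + k(16, 5)) + (-74 - 79) = (-20 + 5) + (-74 - 79) = -15 - 153 = -168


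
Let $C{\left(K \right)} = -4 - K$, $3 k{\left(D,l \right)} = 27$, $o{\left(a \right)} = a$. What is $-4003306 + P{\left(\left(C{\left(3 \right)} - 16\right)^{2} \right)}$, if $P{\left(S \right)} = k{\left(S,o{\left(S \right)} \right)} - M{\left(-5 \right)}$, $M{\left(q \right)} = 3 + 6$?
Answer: $-4003306$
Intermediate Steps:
$k{\left(D,l \right)} = 9$ ($k{\left(D,l \right)} = \frac{1}{3} \cdot 27 = 9$)
$M{\left(q \right)} = 9$
$P{\left(S \right)} = 0$ ($P{\left(S \right)} = 9 - 9 = 0$)
$-4003306 + P{\left(\left(C{\left(3 \right)} - 16\right)^{2} \right)} = -4003306 + 0 = -4003306$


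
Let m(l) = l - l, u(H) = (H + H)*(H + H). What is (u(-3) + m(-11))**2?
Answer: 1296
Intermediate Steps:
u(H) = 4*H**2 (u(H) = (2*H)*(2*H) = 4*H**2)
m(l) = 0
(u(-3) + m(-11))**2 = (4*(-3)**2 + 0)**2 = (4*9 + 0)**2 = (36 + 0)**2 = 36**2 = 1296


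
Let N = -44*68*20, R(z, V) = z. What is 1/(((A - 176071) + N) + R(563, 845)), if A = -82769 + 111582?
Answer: -1/206535 ≈ -4.8418e-6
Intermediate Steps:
A = 28813
N = -59840 (N = -2992*20 = -59840)
1/(((A - 176071) + N) + R(563, 845)) = 1/(((28813 - 176071) - 59840) + 563) = 1/((-147258 - 59840) + 563) = 1/(-207098 + 563) = 1/(-206535) = -1/206535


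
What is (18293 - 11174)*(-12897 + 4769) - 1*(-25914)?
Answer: -57837318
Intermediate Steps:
(18293 - 11174)*(-12897 + 4769) - 1*(-25914) = 7119*(-8128) + 25914 = -57863232 + 25914 = -57837318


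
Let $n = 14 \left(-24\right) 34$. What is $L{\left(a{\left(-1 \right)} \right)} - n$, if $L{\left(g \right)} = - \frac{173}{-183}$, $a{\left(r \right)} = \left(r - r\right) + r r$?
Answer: $\frac{2090765}{183} \approx 11425.0$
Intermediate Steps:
$a{\left(r \right)} = r^{2}$ ($a{\left(r \right)} = 0 + r^{2} = r^{2}$)
$n = -11424$ ($n = \left(-336\right) 34 = -11424$)
$L{\left(g \right)} = \frac{173}{183}$ ($L{\left(g \right)} = \left(-173\right) \left(- \frac{1}{183}\right) = \frac{173}{183}$)
$L{\left(a{\left(-1 \right)} \right)} - n = \frac{173}{183} - -11424 = \frac{173}{183} + 11424 = \frac{2090765}{183}$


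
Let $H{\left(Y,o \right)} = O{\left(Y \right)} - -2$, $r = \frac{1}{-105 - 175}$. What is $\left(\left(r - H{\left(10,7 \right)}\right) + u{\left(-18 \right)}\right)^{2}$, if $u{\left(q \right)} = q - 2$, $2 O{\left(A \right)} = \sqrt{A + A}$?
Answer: $\frac{38349921}{78400} + \frac{6161 \sqrt{5}}{140} \approx 587.56$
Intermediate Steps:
$O{\left(A \right)} = \frac{\sqrt{2} \sqrt{A}}{2}$ ($O{\left(A \right)} = \frac{\sqrt{A + A}}{2} = \frac{\sqrt{2 A}}{2} = \frac{\sqrt{2} \sqrt{A}}{2}$)
$r = - \frac{1}{280}$ ($r = \frac{1}{-280} = - \frac{1}{280} \approx -0.0035714$)
$H{\left(Y,o \right)} = 2 + \frac{\sqrt{2} \sqrt{Y}}{2}$ ($H{\left(Y,o \right)} = \frac{\sqrt{2} \sqrt{Y}}{2} - -2 = \frac{\sqrt{2} \sqrt{Y}}{2} + 2 = 2 + \frac{\sqrt{2} \sqrt{Y}}{2}$)
$u{\left(q \right)} = -2 + q$ ($u{\left(q \right)} = q - 2 = -2 + q$)
$\left(\left(r - H{\left(10,7 \right)}\right) + u{\left(-18 \right)}\right)^{2} = \left(\left(- \frac{1}{280} - \left(2 + \frac{\sqrt{2} \sqrt{10}}{2}\right)\right) - 20\right)^{2} = \left(\left(- \frac{1}{280} - \left(2 + \sqrt{5}\right)\right) - 20\right)^{2} = \left(\left(- \frac{561}{280} - \sqrt{5}\right) - 20\right)^{2} = \left(- \frac{6161}{280} - \sqrt{5}\right)^{2}$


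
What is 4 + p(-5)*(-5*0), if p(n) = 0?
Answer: 4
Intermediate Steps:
4 + p(-5)*(-5*0) = 4 + 0*(-5*0) = 4 + 0*0 = 4 + 0 = 4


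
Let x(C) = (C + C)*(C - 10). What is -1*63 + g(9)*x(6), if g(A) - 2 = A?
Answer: -591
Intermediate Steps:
x(C) = 2*C*(-10 + C) (x(C) = (2*C)*(-10 + C) = 2*C*(-10 + C))
g(A) = 2 + A
-1*63 + g(9)*x(6) = -1*63 + (2 + 9)*(2*6*(-10 + 6)) = -63 + 11*(2*6*(-4)) = -63 + 11*(-48) = -63 - 528 = -591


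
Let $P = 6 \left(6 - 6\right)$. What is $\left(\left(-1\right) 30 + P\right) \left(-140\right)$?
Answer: $4200$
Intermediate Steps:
$P = 0$ ($P = 6 \cdot 0 = 0$)
$\left(\left(-1\right) 30 + P\right) \left(-140\right) = \left(\left(-1\right) 30 + 0\right) \left(-140\right) = \left(-30 + 0\right) \left(-140\right) = \left(-30\right) \left(-140\right) = 4200$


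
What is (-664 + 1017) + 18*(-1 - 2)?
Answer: 299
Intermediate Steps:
(-664 + 1017) + 18*(-1 - 2) = 353 + 18*(-3) = 353 - 54 = 299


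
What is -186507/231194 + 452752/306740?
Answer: 11866097177/17729111890 ≈ 0.66930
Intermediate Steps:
-186507/231194 + 452752/306740 = -186507*1/231194 + 452752*(1/306740) = -186507/231194 + 113188/76685 = 11866097177/17729111890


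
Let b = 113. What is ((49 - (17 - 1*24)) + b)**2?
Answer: 28561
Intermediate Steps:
((49 - (17 - 1*24)) + b)**2 = ((49 - (17 - 1*24)) + 113)**2 = ((49 - (17 - 24)) + 113)**2 = ((49 - 1*(-7)) + 113)**2 = ((49 + 7) + 113)**2 = (56 + 113)**2 = 169**2 = 28561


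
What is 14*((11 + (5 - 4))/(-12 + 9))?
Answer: -56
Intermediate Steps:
14*((11 + (5 - 4))/(-12 + 9)) = 14*((11 + 1)/(-3)) = 14*(12*(-⅓)) = 14*(-4) = -56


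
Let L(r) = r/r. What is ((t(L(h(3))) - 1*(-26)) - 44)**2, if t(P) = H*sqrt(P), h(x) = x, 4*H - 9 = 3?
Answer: 225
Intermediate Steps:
H = 3 (H = 9/4 + (1/4)*3 = 9/4 + 3/4 = 3)
L(r) = 1
t(P) = 3*sqrt(P)
((t(L(h(3))) - 1*(-26)) - 44)**2 = ((3*sqrt(1) - 1*(-26)) - 44)**2 = ((3*1 + 26) - 44)**2 = ((3 + 26) - 44)**2 = (29 - 44)**2 = (-15)**2 = 225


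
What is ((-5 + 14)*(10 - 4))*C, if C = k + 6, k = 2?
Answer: 432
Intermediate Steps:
C = 8 (C = 2 + 6 = 8)
((-5 + 14)*(10 - 4))*C = ((-5 + 14)*(10 - 4))*8 = (9*6)*8 = 54*8 = 432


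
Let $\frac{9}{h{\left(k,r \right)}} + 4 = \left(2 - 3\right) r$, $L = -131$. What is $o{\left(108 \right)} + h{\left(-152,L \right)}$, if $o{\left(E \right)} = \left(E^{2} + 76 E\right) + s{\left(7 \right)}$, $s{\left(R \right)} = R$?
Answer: $\frac{2524642}{127} \approx 19879.0$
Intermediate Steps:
$h{\left(k,r \right)} = \frac{9}{-4 - r}$ ($h{\left(k,r \right)} = \frac{9}{-4 + \left(2 - 3\right) r} = \frac{9}{-4 - r}$)
$o{\left(E \right)} = 7 + E^{2} + 76 E$ ($o{\left(E \right)} = \left(E^{2} + 76 E\right) + 7 = 7 + E^{2} + 76 E$)
$o{\left(108 \right)} + h{\left(-152,L \right)} = \left(7 + 108^{2} + 76 \cdot 108\right) - \frac{9}{4 - 131} = \left(7 + 11664 + 8208\right) - \frac{9}{-127} = 19879 - - \frac{9}{127} = 19879 + \frac{9}{127} = \frac{2524642}{127}$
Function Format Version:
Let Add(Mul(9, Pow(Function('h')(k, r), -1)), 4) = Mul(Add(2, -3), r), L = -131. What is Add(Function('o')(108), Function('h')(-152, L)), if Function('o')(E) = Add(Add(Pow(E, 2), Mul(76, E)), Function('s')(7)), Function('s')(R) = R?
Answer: Rational(2524642, 127) ≈ 19879.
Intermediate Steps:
Function('h')(k, r) = Mul(9, Pow(Add(-4, Mul(-1, r)), -1)) (Function('h')(k, r) = Mul(9, Pow(Add(-4, Mul(Add(2, -3), r)), -1)) = Mul(9, Pow(Add(-4, Mul(-1, r)), -1)))
Function('o')(E) = Add(7, Pow(E, 2), Mul(76, E)) (Function('o')(E) = Add(Add(Pow(E, 2), Mul(76, E)), 7) = Add(7, Pow(E, 2), Mul(76, E)))
Add(Function('o')(108), Function('h')(-152, L)) = Add(Add(7, Pow(108, 2), Mul(76, 108)), Mul(-9, Pow(Add(4, -131), -1))) = Add(Add(7, 11664, 8208), Mul(-9, Pow(-127, -1))) = Add(19879, Mul(-9, Rational(-1, 127))) = Add(19879, Rational(9, 127)) = Rational(2524642, 127)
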